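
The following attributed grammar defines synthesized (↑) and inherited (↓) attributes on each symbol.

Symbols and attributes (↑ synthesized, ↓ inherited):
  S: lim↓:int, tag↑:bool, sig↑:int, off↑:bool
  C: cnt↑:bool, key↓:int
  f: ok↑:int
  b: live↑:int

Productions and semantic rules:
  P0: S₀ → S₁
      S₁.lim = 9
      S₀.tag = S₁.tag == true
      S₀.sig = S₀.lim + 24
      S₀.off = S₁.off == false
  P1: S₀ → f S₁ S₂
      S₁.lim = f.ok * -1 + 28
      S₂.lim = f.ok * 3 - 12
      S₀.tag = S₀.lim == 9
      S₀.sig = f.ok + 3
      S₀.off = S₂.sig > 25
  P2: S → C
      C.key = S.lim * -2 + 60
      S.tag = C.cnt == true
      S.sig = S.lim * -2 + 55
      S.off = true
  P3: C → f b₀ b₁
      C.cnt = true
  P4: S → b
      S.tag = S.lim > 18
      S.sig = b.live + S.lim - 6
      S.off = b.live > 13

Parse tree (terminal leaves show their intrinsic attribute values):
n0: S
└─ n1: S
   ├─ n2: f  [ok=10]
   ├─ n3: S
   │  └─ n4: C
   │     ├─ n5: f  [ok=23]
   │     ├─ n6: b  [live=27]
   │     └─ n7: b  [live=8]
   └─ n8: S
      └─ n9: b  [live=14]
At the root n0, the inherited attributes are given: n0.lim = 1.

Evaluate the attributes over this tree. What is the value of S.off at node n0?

false

1. n0.lim = 1  [given at root]
2. n1.lim = 9  [9]
3. n2.ok = 10  [terminal]
4. n3.lim = 18  [f.ok * -1 + 28]
5. n4.key = 24  [S.lim * -2 + 60]
6. n5.ok = 23  [terminal]
7. n6.live = 27  [terminal]
8. n7.live = 8  [terminal]
9. n4.cnt = true  [true]
10. n3.tag = true  [C.cnt == true]
11. n3.sig = 19  [S.lim * -2 + 55]
12. n3.off = true  [true]
13. n8.lim = 18  [f.ok * 3 - 12]
14. n9.live = 14  [terminal]
15. n8.tag = false  [S.lim > 18]
16. n8.sig = 26  [b.live + S.lim - 6]
17. n8.off = true  [b.live > 13]
18. n1.tag = true  [S₀.lim == 9]
19. n1.sig = 13  [f.ok + 3]
20. n1.off = true  [S₂.sig > 25]
21. n0.tag = true  [S₁.tag == true]
22. n0.sig = 25  [S₀.lim + 24]
23. n0.off = false  [S₁.off == false]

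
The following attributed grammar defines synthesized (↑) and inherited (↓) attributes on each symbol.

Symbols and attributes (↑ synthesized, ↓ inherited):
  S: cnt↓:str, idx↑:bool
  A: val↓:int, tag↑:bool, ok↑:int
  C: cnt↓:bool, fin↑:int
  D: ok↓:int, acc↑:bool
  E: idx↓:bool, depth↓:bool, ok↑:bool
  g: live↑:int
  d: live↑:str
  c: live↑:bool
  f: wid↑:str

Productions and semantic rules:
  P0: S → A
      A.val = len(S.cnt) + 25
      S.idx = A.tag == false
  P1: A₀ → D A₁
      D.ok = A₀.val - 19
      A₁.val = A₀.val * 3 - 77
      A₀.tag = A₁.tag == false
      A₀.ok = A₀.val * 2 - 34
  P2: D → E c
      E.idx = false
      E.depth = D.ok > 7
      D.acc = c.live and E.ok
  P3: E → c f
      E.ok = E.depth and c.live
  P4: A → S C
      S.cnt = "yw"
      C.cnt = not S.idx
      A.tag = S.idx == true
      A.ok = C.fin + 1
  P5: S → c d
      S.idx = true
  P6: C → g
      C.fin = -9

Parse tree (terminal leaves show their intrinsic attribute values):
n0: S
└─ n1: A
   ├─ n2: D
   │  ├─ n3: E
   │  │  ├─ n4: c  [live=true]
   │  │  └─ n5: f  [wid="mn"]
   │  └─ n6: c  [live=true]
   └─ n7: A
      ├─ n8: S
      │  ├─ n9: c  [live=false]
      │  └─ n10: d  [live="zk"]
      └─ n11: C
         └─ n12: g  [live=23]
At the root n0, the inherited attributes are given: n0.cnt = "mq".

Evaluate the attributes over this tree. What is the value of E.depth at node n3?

true

1. n0.cnt = "mq"  [given at root]
2. n1.val = 27  [len(S.cnt) + 25]
3. n2.ok = 8  [A₀.val - 19]
4. n3.idx = false  [false]
5. n3.depth = true  [D.ok > 7]
6. n4.live = true  [terminal]
7. n5.wid = "mn"  [terminal]
8. n3.ok = true  [E.depth and c.live]
9. n6.live = true  [terminal]
10. n2.acc = true  [c.live and E.ok]
11. n7.val = 4  [A₀.val * 3 - 77]
12. n8.cnt = "yw"  ["yw"]
13. n9.live = false  [terminal]
14. n10.live = "zk"  [terminal]
15. n8.idx = true  [true]
16. n11.cnt = false  [not S.idx]
17. n12.live = 23  [terminal]
18. n11.fin = -9  [-9]
19. n7.tag = true  [S.idx == true]
20. n7.ok = -8  [C.fin + 1]
21. n1.tag = false  [A₁.tag == false]
22. n1.ok = 20  [A₀.val * 2 - 34]
23. n0.idx = true  [A.tag == false]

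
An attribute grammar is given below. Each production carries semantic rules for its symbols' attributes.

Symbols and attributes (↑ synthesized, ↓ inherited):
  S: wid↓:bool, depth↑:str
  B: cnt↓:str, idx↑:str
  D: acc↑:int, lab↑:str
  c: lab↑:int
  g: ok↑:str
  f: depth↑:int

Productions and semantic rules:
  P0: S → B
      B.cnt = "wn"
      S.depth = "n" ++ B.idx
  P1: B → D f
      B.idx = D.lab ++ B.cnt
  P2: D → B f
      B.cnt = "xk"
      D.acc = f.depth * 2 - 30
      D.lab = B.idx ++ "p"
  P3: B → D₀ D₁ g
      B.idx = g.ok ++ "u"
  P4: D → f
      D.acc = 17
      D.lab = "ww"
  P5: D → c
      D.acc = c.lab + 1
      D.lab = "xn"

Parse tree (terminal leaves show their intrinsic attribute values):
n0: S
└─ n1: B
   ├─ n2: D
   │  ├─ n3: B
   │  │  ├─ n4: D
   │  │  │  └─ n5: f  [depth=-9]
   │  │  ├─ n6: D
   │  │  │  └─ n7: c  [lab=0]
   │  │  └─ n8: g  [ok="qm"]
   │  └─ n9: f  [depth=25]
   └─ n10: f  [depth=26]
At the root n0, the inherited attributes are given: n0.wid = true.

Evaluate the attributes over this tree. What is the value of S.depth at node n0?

1. n0.wid = true  [given at root]
2. n1.cnt = "wn"  ["wn"]
3. n3.cnt = "xk"  ["xk"]
4. n5.depth = -9  [terminal]
5. n4.acc = 17  [17]
6. n4.lab = "ww"  ["ww"]
7. n7.lab = 0  [terminal]
8. n6.acc = 1  [c.lab + 1]
9. n6.lab = "xn"  ["xn"]
10. n8.ok = "qm"  [terminal]
11. n3.idx = "qmu"  [g.ok ++ "u"]
12. n9.depth = 25  [terminal]
13. n2.acc = 20  [f.depth * 2 - 30]
14. n2.lab = "qmup"  [B.idx ++ "p"]
15. n10.depth = 26  [terminal]
16. n1.idx = "qmupwn"  [D.lab ++ B.cnt]
17. n0.depth = "nqmupwn"  ["n" ++ B.idx]

"nqmupwn"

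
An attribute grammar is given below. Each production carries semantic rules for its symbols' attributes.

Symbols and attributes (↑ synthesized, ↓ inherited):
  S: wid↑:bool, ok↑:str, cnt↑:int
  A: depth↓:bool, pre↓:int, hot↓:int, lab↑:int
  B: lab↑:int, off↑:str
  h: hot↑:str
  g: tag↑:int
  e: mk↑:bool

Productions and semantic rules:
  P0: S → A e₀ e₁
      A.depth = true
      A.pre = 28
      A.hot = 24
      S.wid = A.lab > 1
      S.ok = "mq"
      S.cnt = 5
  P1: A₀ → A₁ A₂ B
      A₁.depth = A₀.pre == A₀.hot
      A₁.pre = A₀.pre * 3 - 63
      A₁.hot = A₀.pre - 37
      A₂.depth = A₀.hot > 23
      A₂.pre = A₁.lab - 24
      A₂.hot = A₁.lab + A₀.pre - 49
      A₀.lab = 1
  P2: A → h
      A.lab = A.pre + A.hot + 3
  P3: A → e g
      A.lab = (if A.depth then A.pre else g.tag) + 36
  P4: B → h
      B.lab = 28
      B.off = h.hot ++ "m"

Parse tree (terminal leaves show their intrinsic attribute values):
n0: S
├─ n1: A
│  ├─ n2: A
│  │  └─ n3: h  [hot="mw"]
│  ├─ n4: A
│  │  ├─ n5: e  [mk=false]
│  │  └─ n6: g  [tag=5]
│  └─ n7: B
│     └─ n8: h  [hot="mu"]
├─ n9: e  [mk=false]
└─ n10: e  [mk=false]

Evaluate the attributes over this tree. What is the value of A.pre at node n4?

-9

1. n1.depth = true  [true]
2. n1.pre = 28  [28]
3. n1.hot = 24  [24]
4. n2.depth = false  [A₀.pre == A₀.hot]
5. n2.pre = 21  [A₀.pre * 3 - 63]
6. n2.hot = -9  [A₀.pre - 37]
7. n3.hot = "mw"  [terminal]
8. n2.lab = 15  [A.pre + A.hot + 3]
9. n4.depth = true  [A₀.hot > 23]
10. n4.pre = -9  [A₁.lab - 24]
11. n4.hot = -6  [A₁.lab + A₀.pre - 49]
12. n5.mk = false  [terminal]
13. n6.tag = 5  [terminal]
14. n4.lab = 27  [(if A.depth then A.pre else g.tag) + 36]
15. n8.hot = "mu"  [terminal]
16. n7.lab = 28  [28]
17. n7.off = "mum"  [h.hot ++ "m"]
18. n1.lab = 1  [1]
19. n9.mk = false  [terminal]
20. n10.mk = false  [terminal]
21. n0.wid = false  [A.lab > 1]
22. n0.ok = "mq"  ["mq"]
23. n0.cnt = 5  [5]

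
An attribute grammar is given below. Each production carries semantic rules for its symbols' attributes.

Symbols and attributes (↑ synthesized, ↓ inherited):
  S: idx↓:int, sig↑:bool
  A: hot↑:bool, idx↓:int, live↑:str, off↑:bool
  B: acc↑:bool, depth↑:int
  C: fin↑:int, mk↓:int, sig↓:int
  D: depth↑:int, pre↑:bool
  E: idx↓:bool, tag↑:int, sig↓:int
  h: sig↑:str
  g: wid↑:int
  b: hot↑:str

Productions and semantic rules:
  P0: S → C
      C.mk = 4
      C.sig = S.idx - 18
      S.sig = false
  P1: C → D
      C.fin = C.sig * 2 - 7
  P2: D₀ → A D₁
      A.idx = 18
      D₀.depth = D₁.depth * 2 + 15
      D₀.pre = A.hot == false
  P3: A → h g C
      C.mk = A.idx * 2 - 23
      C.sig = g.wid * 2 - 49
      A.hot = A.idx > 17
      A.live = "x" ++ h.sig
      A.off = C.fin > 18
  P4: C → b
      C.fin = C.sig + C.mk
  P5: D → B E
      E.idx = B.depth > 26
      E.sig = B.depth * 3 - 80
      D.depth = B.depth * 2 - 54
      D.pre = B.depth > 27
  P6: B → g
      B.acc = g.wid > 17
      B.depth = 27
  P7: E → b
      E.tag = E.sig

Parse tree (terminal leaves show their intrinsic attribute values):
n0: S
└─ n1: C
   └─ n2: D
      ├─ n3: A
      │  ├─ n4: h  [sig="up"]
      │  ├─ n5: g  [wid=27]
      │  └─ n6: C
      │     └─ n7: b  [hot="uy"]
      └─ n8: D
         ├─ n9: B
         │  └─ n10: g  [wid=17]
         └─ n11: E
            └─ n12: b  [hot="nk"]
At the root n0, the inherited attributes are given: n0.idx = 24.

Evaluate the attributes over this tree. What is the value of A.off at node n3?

1. n0.idx = 24  [given at root]
2. n1.mk = 4  [4]
3. n1.sig = 6  [S.idx - 18]
4. n3.idx = 18  [18]
5. n4.sig = "up"  [terminal]
6. n5.wid = 27  [terminal]
7. n6.mk = 13  [A.idx * 2 - 23]
8. n6.sig = 5  [g.wid * 2 - 49]
9. n7.hot = "uy"  [terminal]
10. n6.fin = 18  [C.sig + C.mk]
11. n3.hot = true  [A.idx > 17]
12. n3.live = "xup"  ["x" ++ h.sig]
13. n3.off = false  [C.fin > 18]
14. n10.wid = 17  [terminal]
15. n9.acc = false  [g.wid > 17]
16. n9.depth = 27  [27]
17. n11.idx = true  [B.depth > 26]
18. n11.sig = 1  [B.depth * 3 - 80]
19. n12.hot = "nk"  [terminal]
20. n11.tag = 1  [E.sig]
21. n8.depth = 0  [B.depth * 2 - 54]
22. n8.pre = false  [B.depth > 27]
23. n2.depth = 15  [D₁.depth * 2 + 15]
24. n2.pre = false  [A.hot == false]
25. n1.fin = 5  [C.sig * 2 - 7]
26. n0.sig = false  [false]

false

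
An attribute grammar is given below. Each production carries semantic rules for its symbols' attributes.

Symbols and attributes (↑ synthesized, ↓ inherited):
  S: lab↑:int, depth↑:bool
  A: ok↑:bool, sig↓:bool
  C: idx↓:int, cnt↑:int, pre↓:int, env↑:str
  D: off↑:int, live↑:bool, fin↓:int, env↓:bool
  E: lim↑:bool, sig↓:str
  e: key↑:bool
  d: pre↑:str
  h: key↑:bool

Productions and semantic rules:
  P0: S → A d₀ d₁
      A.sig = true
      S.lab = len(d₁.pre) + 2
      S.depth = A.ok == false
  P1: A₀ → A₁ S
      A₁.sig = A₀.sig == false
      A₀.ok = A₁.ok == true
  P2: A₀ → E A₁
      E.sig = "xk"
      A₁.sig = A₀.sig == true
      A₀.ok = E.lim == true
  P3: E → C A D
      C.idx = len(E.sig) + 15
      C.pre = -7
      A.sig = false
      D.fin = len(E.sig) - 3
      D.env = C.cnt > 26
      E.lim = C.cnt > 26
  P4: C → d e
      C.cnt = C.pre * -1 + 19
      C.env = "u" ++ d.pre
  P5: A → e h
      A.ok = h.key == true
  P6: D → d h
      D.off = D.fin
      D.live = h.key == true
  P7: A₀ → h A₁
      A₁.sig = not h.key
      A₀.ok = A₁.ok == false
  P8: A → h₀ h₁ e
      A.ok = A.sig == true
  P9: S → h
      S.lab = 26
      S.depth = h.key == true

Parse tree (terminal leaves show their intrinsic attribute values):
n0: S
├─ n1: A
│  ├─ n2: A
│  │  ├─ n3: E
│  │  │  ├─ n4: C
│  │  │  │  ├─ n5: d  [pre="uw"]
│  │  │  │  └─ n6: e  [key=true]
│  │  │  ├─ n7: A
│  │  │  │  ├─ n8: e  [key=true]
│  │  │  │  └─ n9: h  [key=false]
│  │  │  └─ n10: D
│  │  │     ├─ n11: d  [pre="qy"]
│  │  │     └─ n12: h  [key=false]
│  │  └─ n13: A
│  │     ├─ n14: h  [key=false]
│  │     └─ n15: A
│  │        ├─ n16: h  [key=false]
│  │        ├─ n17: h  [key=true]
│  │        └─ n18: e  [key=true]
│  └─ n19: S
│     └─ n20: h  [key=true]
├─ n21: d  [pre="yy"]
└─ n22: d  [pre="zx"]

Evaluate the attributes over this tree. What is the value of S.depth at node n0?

true

1. n1.sig = true  [true]
2. n2.sig = false  [A₀.sig == false]
3. n3.sig = "xk"  ["xk"]
4. n4.idx = 17  [len(E.sig) + 15]
5. n4.pre = -7  [-7]
6. n5.pre = "uw"  [terminal]
7. n6.key = true  [terminal]
8. n4.cnt = 26  [C.pre * -1 + 19]
9. n4.env = "uuw"  ["u" ++ d.pre]
10. n7.sig = false  [false]
11. n8.key = true  [terminal]
12. n9.key = false  [terminal]
13. n7.ok = false  [h.key == true]
14. n10.fin = -1  [len(E.sig) - 3]
15. n10.env = false  [C.cnt > 26]
16. n11.pre = "qy"  [terminal]
17. n12.key = false  [terminal]
18. n10.off = -1  [D.fin]
19. n10.live = false  [h.key == true]
20. n3.lim = false  [C.cnt > 26]
21. n13.sig = false  [A₀.sig == true]
22. n14.key = false  [terminal]
23. n15.sig = true  [not h.key]
24. n16.key = false  [terminal]
25. n17.key = true  [terminal]
26. n18.key = true  [terminal]
27. n15.ok = true  [A.sig == true]
28. n13.ok = false  [A₁.ok == false]
29. n2.ok = false  [E.lim == true]
30. n20.key = true  [terminal]
31. n19.lab = 26  [26]
32. n19.depth = true  [h.key == true]
33. n1.ok = false  [A₁.ok == true]
34. n21.pre = "yy"  [terminal]
35. n22.pre = "zx"  [terminal]
36. n0.lab = 4  [len(d₁.pre) + 2]
37. n0.depth = true  [A.ok == false]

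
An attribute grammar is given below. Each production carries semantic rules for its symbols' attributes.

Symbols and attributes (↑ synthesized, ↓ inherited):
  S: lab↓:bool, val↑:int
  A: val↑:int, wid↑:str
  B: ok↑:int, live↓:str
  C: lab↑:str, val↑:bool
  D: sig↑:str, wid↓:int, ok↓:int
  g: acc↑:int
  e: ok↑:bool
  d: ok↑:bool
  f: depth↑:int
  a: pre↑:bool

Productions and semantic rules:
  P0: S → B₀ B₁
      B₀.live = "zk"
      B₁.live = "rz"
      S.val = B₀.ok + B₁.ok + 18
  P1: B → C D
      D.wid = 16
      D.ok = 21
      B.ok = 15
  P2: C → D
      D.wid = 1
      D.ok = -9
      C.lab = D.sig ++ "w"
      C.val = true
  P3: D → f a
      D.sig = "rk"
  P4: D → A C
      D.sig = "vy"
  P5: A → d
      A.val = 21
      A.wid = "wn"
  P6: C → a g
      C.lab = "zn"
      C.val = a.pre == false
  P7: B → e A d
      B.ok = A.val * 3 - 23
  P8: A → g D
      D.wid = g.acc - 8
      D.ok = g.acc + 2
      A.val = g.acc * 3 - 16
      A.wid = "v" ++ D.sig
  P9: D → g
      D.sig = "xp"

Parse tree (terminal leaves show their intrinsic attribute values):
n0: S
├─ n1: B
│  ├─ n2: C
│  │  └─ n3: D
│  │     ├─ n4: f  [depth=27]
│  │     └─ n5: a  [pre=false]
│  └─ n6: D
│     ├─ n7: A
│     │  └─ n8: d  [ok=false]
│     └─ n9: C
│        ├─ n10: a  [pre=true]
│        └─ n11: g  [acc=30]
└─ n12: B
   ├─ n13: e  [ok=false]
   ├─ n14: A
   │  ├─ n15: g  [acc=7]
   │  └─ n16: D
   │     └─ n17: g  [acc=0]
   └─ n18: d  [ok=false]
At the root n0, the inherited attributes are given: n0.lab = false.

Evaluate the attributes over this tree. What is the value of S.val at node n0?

25

1. n0.lab = false  [given at root]
2. n1.live = "zk"  ["zk"]
3. n3.wid = 1  [1]
4. n3.ok = -9  [-9]
5. n4.depth = 27  [terminal]
6. n5.pre = false  [terminal]
7. n3.sig = "rk"  ["rk"]
8. n2.lab = "rkw"  [D.sig ++ "w"]
9. n2.val = true  [true]
10. n6.wid = 16  [16]
11. n6.ok = 21  [21]
12. n8.ok = false  [terminal]
13. n7.val = 21  [21]
14. n7.wid = "wn"  ["wn"]
15. n10.pre = true  [terminal]
16. n11.acc = 30  [terminal]
17. n9.lab = "zn"  ["zn"]
18. n9.val = false  [a.pre == false]
19. n6.sig = "vy"  ["vy"]
20. n1.ok = 15  [15]
21. n12.live = "rz"  ["rz"]
22. n13.ok = false  [terminal]
23. n15.acc = 7  [terminal]
24. n16.wid = -1  [g.acc - 8]
25. n16.ok = 9  [g.acc + 2]
26. n17.acc = 0  [terminal]
27. n16.sig = "xp"  ["xp"]
28. n14.val = 5  [g.acc * 3 - 16]
29. n14.wid = "vxp"  ["v" ++ D.sig]
30. n18.ok = false  [terminal]
31. n12.ok = -8  [A.val * 3 - 23]
32. n0.val = 25  [B₀.ok + B₁.ok + 18]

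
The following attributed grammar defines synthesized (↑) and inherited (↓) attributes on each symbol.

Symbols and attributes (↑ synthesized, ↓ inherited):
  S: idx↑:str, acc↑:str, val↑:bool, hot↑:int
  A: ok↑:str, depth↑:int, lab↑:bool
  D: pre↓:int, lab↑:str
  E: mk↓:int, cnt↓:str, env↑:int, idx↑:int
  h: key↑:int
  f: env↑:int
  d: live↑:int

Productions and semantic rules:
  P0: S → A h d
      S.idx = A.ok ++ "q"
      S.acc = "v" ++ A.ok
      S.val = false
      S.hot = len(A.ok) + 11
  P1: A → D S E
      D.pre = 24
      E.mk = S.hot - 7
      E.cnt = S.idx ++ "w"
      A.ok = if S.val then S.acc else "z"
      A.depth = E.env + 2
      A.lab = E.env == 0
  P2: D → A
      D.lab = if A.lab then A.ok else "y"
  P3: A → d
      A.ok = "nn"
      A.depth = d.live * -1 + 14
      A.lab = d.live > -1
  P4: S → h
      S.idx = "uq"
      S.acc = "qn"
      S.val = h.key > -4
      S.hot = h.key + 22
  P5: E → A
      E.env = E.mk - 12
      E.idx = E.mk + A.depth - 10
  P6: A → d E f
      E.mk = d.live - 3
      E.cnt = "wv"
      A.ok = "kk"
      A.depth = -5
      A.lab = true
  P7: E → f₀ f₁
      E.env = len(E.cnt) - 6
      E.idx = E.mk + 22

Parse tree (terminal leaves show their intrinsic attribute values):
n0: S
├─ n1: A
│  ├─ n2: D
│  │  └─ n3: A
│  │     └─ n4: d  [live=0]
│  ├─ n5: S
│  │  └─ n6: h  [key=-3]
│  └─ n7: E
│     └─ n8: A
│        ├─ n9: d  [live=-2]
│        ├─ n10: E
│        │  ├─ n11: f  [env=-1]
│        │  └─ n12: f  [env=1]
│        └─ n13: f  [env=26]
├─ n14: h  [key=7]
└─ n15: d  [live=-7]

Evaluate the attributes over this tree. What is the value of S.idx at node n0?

1. n2.pre = 24  [24]
2. n4.live = 0  [terminal]
3. n3.ok = "nn"  ["nn"]
4. n3.depth = 14  [d.live * -1 + 14]
5. n3.lab = true  [d.live > -1]
6. n2.lab = "nn"  [if A.lab then A.ok else "y"]
7. n6.key = -3  [terminal]
8. n5.idx = "uq"  ["uq"]
9. n5.acc = "qn"  ["qn"]
10. n5.val = true  [h.key > -4]
11. n5.hot = 19  [h.key + 22]
12. n7.mk = 12  [S.hot - 7]
13. n7.cnt = "uqw"  [S.idx ++ "w"]
14. n9.live = -2  [terminal]
15. n10.mk = -5  [d.live - 3]
16. n10.cnt = "wv"  ["wv"]
17. n11.env = -1  [terminal]
18. n12.env = 1  [terminal]
19. n10.env = -4  [len(E.cnt) - 6]
20. n10.idx = 17  [E.mk + 22]
21. n13.env = 26  [terminal]
22. n8.ok = "kk"  ["kk"]
23. n8.depth = -5  [-5]
24. n8.lab = true  [true]
25. n7.env = 0  [E.mk - 12]
26. n7.idx = -3  [E.mk + A.depth - 10]
27. n1.ok = "qn"  [if S.val then S.acc else "z"]
28. n1.depth = 2  [E.env + 2]
29. n1.lab = true  [E.env == 0]
30. n14.key = 7  [terminal]
31. n15.live = -7  [terminal]
32. n0.idx = "qnq"  [A.ok ++ "q"]
33. n0.acc = "vqn"  ["v" ++ A.ok]
34. n0.val = false  [false]
35. n0.hot = 13  [len(A.ok) + 11]

"qnq"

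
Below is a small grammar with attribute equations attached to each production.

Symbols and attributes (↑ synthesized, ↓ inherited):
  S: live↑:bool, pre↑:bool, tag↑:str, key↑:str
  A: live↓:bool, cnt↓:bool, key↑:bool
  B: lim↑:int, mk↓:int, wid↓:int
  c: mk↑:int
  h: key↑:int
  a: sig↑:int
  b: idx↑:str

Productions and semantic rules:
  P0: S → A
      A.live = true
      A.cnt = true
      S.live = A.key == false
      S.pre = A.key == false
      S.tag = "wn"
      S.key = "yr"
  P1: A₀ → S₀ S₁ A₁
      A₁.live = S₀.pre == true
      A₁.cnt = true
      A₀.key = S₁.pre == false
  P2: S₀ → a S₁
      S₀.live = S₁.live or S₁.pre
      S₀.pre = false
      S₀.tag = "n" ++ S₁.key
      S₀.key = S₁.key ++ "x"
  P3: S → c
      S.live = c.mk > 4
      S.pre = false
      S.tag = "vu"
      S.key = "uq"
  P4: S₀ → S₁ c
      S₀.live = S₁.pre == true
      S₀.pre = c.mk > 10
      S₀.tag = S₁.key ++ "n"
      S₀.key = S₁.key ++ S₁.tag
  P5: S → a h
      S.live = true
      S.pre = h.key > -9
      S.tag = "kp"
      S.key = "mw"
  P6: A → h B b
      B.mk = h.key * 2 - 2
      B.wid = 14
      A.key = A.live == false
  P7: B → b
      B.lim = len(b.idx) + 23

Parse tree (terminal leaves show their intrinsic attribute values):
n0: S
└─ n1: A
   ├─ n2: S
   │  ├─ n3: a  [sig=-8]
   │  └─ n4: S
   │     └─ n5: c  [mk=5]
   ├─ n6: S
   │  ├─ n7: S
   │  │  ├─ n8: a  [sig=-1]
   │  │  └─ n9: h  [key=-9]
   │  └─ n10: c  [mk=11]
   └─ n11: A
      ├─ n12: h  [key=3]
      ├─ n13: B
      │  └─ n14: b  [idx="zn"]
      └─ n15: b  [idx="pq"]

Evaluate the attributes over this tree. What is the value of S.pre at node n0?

true

1. n1.live = true  [true]
2. n1.cnt = true  [true]
3. n3.sig = -8  [terminal]
4. n5.mk = 5  [terminal]
5. n4.live = true  [c.mk > 4]
6. n4.pre = false  [false]
7. n4.tag = "vu"  ["vu"]
8. n4.key = "uq"  ["uq"]
9. n2.live = true  [S₁.live or S₁.pre]
10. n2.pre = false  [false]
11. n2.tag = "nuq"  ["n" ++ S₁.key]
12. n2.key = "uqx"  [S₁.key ++ "x"]
13. n8.sig = -1  [terminal]
14. n9.key = -9  [terminal]
15. n7.live = true  [true]
16. n7.pre = false  [h.key > -9]
17. n7.tag = "kp"  ["kp"]
18. n7.key = "mw"  ["mw"]
19. n10.mk = 11  [terminal]
20. n6.live = false  [S₁.pre == true]
21. n6.pre = true  [c.mk > 10]
22. n6.tag = "mwn"  [S₁.key ++ "n"]
23. n6.key = "mwkp"  [S₁.key ++ S₁.tag]
24. n11.live = false  [S₀.pre == true]
25. n11.cnt = true  [true]
26. n12.key = 3  [terminal]
27. n13.mk = 4  [h.key * 2 - 2]
28. n13.wid = 14  [14]
29. n14.idx = "zn"  [terminal]
30. n13.lim = 25  [len(b.idx) + 23]
31. n15.idx = "pq"  [terminal]
32. n11.key = true  [A.live == false]
33. n1.key = false  [S₁.pre == false]
34. n0.live = true  [A.key == false]
35. n0.pre = true  [A.key == false]
36. n0.tag = "wn"  ["wn"]
37. n0.key = "yr"  ["yr"]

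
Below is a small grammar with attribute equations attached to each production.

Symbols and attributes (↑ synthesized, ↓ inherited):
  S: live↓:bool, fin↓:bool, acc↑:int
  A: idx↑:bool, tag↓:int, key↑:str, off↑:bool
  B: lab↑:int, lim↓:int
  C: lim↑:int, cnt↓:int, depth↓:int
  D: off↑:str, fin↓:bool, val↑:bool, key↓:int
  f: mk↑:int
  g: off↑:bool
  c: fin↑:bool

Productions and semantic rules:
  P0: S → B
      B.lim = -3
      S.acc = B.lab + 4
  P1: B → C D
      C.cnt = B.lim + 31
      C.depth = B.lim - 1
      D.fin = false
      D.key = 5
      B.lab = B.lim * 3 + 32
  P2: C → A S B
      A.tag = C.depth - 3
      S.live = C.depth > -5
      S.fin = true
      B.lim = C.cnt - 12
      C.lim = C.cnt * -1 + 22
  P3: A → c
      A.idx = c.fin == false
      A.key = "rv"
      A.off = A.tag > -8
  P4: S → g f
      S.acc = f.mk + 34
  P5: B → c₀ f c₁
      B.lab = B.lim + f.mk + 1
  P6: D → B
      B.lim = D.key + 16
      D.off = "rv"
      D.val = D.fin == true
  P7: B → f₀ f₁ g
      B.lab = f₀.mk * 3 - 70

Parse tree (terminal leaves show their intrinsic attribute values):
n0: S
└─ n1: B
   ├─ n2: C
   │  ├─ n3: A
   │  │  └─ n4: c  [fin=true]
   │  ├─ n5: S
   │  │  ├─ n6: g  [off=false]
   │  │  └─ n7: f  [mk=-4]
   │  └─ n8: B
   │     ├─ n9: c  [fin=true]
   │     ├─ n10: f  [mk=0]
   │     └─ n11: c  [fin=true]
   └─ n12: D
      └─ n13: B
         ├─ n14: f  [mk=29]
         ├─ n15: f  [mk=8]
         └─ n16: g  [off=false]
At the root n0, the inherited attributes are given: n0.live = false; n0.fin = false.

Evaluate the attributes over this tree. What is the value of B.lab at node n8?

1. n0.live = false  [given at root]
2. n0.fin = false  [given at root]
3. n1.lim = -3  [-3]
4. n2.cnt = 28  [B.lim + 31]
5. n2.depth = -4  [B.lim - 1]
6. n3.tag = -7  [C.depth - 3]
7. n4.fin = true  [terminal]
8. n3.idx = false  [c.fin == false]
9. n3.key = "rv"  ["rv"]
10. n3.off = true  [A.tag > -8]
11. n5.live = true  [C.depth > -5]
12. n5.fin = true  [true]
13. n6.off = false  [terminal]
14. n7.mk = -4  [terminal]
15. n5.acc = 30  [f.mk + 34]
16. n8.lim = 16  [C.cnt - 12]
17. n9.fin = true  [terminal]
18. n10.mk = 0  [terminal]
19. n11.fin = true  [terminal]
20. n8.lab = 17  [B.lim + f.mk + 1]
21. n2.lim = -6  [C.cnt * -1 + 22]
22. n12.fin = false  [false]
23. n12.key = 5  [5]
24. n13.lim = 21  [D.key + 16]
25. n14.mk = 29  [terminal]
26. n15.mk = 8  [terminal]
27. n16.off = false  [terminal]
28. n13.lab = 17  [f₀.mk * 3 - 70]
29. n12.off = "rv"  ["rv"]
30. n12.val = false  [D.fin == true]
31. n1.lab = 23  [B.lim * 3 + 32]
32. n0.acc = 27  [B.lab + 4]

17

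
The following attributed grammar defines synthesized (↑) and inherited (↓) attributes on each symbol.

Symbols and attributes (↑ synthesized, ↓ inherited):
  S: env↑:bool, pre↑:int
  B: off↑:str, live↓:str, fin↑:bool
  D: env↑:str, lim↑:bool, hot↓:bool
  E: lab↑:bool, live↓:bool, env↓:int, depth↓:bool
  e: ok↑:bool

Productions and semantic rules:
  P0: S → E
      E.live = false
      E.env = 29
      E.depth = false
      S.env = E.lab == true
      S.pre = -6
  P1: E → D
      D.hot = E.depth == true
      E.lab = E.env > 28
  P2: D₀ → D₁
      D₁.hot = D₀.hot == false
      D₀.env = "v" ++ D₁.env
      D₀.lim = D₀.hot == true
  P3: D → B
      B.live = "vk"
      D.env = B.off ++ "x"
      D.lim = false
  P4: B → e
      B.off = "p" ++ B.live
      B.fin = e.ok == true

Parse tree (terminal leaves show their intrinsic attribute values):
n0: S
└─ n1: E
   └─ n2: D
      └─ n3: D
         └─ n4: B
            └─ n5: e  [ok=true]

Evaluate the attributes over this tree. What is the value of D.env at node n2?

1. n1.live = false  [false]
2. n1.env = 29  [29]
3. n1.depth = false  [false]
4. n2.hot = false  [E.depth == true]
5. n3.hot = true  [D₀.hot == false]
6. n4.live = "vk"  ["vk"]
7. n5.ok = true  [terminal]
8. n4.off = "pvk"  ["p" ++ B.live]
9. n4.fin = true  [e.ok == true]
10. n3.env = "pvkx"  [B.off ++ "x"]
11. n3.lim = false  [false]
12. n2.env = "vpvkx"  ["v" ++ D₁.env]
13. n2.lim = false  [D₀.hot == true]
14. n1.lab = true  [E.env > 28]
15. n0.env = true  [E.lab == true]
16. n0.pre = -6  [-6]

"vpvkx"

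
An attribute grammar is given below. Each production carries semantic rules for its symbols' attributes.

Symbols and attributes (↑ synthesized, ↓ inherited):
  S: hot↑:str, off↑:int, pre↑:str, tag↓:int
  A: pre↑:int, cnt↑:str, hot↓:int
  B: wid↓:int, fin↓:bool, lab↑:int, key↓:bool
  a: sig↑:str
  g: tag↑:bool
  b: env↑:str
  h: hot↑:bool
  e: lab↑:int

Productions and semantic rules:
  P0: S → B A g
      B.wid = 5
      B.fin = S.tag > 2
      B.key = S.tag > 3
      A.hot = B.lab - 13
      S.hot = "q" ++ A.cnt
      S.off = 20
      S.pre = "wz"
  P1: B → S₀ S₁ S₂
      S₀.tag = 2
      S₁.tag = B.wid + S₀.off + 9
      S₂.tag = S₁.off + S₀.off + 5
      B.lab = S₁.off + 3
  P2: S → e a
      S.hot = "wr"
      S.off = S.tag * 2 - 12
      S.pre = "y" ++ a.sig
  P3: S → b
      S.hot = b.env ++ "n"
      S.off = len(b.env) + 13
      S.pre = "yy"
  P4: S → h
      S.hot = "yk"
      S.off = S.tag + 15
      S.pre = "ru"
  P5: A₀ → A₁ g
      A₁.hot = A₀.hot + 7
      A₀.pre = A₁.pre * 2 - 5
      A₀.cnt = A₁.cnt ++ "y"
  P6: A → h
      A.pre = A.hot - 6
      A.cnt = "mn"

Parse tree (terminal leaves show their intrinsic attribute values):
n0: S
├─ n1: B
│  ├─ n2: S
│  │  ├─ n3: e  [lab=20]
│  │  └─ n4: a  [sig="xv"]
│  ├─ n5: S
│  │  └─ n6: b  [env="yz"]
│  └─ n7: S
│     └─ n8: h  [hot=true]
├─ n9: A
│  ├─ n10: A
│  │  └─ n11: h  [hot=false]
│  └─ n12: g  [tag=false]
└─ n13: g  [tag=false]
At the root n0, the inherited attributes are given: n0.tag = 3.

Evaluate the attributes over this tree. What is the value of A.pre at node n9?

7

1. n0.tag = 3  [given at root]
2. n1.wid = 5  [5]
3. n1.fin = true  [S.tag > 2]
4. n1.key = false  [S.tag > 3]
5. n2.tag = 2  [2]
6. n3.lab = 20  [terminal]
7. n4.sig = "xv"  [terminal]
8. n2.hot = "wr"  ["wr"]
9. n2.off = -8  [S.tag * 2 - 12]
10. n2.pre = "yxv"  ["y" ++ a.sig]
11. n5.tag = 6  [B.wid + S₀.off + 9]
12. n6.env = "yz"  [terminal]
13. n5.hot = "yzn"  [b.env ++ "n"]
14. n5.off = 15  [len(b.env) + 13]
15. n5.pre = "yy"  ["yy"]
16. n7.tag = 12  [S₁.off + S₀.off + 5]
17. n8.hot = true  [terminal]
18. n7.hot = "yk"  ["yk"]
19. n7.off = 27  [S.tag + 15]
20. n7.pre = "ru"  ["ru"]
21. n1.lab = 18  [S₁.off + 3]
22. n9.hot = 5  [B.lab - 13]
23. n10.hot = 12  [A₀.hot + 7]
24. n11.hot = false  [terminal]
25. n10.pre = 6  [A.hot - 6]
26. n10.cnt = "mn"  ["mn"]
27. n12.tag = false  [terminal]
28. n9.pre = 7  [A₁.pre * 2 - 5]
29. n9.cnt = "mny"  [A₁.cnt ++ "y"]
30. n13.tag = false  [terminal]
31. n0.hot = "qmny"  ["q" ++ A.cnt]
32. n0.off = 20  [20]
33. n0.pre = "wz"  ["wz"]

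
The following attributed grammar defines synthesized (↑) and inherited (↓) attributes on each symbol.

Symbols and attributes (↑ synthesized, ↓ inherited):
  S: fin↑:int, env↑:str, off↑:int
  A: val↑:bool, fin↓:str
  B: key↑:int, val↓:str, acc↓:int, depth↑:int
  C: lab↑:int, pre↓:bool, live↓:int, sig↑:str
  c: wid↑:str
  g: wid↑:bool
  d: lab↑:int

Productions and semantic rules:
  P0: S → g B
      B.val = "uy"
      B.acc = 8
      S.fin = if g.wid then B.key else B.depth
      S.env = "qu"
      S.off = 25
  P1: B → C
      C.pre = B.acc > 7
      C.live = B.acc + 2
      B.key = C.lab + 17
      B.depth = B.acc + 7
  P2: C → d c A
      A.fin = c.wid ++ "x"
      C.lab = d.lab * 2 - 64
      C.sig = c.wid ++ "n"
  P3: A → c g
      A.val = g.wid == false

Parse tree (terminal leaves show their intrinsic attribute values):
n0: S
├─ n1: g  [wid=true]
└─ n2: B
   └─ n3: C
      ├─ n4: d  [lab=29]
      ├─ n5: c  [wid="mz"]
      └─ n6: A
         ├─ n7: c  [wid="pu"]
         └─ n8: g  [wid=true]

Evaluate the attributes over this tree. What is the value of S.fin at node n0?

11

1. n1.wid = true  [terminal]
2. n2.val = "uy"  ["uy"]
3. n2.acc = 8  [8]
4. n3.pre = true  [B.acc > 7]
5. n3.live = 10  [B.acc + 2]
6. n4.lab = 29  [terminal]
7. n5.wid = "mz"  [terminal]
8. n6.fin = "mzx"  [c.wid ++ "x"]
9. n7.wid = "pu"  [terminal]
10. n8.wid = true  [terminal]
11. n6.val = false  [g.wid == false]
12. n3.lab = -6  [d.lab * 2 - 64]
13. n3.sig = "mzn"  [c.wid ++ "n"]
14. n2.key = 11  [C.lab + 17]
15. n2.depth = 15  [B.acc + 7]
16. n0.fin = 11  [if g.wid then B.key else B.depth]
17. n0.env = "qu"  ["qu"]
18. n0.off = 25  [25]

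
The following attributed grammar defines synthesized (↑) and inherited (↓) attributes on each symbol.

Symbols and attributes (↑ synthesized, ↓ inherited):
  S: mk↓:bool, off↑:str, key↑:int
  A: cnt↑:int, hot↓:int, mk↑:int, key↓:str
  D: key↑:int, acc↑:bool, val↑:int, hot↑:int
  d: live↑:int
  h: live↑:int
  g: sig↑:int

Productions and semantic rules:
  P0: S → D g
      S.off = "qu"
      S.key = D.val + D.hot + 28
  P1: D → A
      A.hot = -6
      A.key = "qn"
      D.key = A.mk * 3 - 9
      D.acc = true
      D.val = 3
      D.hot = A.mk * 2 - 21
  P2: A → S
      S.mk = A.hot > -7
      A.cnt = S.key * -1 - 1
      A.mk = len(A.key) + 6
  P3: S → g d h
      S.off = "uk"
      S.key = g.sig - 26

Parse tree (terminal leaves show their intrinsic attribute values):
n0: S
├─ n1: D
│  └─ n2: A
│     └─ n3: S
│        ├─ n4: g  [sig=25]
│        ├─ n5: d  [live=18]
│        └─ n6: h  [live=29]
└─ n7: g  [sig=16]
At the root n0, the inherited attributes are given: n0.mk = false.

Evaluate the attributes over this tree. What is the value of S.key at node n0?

1. n0.mk = false  [given at root]
2. n2.hot = -6  [-6]
3. n2.key = "qn"  ["qn"]
4. n3.mk = true  [A.hot > -7]
5. n4.sig = 25  [terminal]
6. n5.live = 18  [terminal]
7. n6.live = 29  [terminal]
8. n3.off = "uk"  ["uk"]
9. n3.key = -1  [g.sig - 26]
10. n2.cnt = 0  [S.key * -1 - 1]
11. n2.mk = 8  [len(A.key) + 6]
12. n1.key = 15  [A.mk * 3 - 9]
13. n1.acc = true  [true]
14. n1.val = 3  [3]
15. n1.hot = -5  [A.mk * 2 - 21]
16. n7.sig = 16  [terminal]
17. n0.off = "qu"  ["qu"]
18. n0.key = 26  [D.val + D.hot + 28]

26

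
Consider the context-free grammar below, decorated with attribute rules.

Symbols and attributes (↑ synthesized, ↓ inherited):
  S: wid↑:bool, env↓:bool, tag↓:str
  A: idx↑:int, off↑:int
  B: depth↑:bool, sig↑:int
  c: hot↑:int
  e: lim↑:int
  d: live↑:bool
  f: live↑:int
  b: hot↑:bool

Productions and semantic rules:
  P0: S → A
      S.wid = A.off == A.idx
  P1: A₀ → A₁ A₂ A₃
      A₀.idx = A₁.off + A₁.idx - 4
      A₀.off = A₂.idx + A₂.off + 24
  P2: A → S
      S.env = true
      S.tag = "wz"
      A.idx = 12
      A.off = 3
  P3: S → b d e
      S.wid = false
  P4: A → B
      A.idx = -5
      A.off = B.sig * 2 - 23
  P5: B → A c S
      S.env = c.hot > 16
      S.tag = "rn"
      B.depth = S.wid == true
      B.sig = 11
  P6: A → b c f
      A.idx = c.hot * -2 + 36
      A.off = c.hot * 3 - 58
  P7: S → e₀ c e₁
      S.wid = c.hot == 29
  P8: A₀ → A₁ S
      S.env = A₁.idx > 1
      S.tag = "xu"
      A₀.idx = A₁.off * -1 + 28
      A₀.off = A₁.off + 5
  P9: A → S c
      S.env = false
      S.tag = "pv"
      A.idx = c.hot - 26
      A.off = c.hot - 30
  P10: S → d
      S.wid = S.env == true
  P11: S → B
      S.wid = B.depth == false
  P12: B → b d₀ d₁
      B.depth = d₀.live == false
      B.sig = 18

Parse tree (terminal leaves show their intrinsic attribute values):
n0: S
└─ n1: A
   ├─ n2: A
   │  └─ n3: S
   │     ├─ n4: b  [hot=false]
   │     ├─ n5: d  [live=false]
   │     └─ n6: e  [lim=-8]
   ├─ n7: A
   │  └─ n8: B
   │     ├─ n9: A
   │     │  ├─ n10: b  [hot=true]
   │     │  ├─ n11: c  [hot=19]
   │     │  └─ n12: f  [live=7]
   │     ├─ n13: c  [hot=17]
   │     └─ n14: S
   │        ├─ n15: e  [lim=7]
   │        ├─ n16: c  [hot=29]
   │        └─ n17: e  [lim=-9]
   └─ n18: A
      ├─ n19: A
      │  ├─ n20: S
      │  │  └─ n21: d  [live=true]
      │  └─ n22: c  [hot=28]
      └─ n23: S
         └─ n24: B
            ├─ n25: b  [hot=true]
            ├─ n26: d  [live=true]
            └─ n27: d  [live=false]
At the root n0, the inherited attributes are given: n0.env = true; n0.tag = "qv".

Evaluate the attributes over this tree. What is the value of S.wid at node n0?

1. n0.env = true  [given at root]
2. n0.tag = "qv"  [given at root]
3. n3.env = true  [true]
4. n3.tag = "wz"  ["wz"]
5. n4.hot = false  [terminal]
6. n5.live = false  [terminal]
7. n6.lim = -8  [terminal]
8. n3.wid = false  [false]
9. n2.idx = 12  [12]
10. n2.off = 3  [3]
11. n10.hot = true  [terminal]
12. n11.hot = 19  [terminal]
13. n12.live = 7  [terminal]
14. n9.idx = -2  [c.hot * -2 + 36]
15. n9.off = -1  [c.hot * 3 - 58]
16. n13.hot = 17  [terminal]
17. n14.env = true  [c.hot > 16]
18. n14.tag = "rn"  ["rn"]
19. n15.lim = 7  [terminal]
20. n16.hot = 29  [terminal]
21. n17.lim = -9  [terminal]
22. n14.wid = true  [c.hot == 29]
23. n8.depth = true  [S.wid == true]
24. n8.sig = 11  [11]
25. n7.idx = -5  [-5]
26. n7.off = -1  [B.sig * 2 - 23]
27. n20.env = false  [false]
28. n20.tag = "pv"  ["pv"]
29. n21.live = true  [terminal]
30. n20.wid = false  [S.env == true]
31. n22.hot = 28  [terminal]
32. n19.idx = 2  [c.hot - 26]
33. n19.off = -2  [c.hot - 30]
34. n23.env = true  [A₁.idx > 1]
35. n23.tag = "xu"  ["xu"]
36. n25.hot = true  [terminal]
37. n26.live = true  [terminal]
38. n27.live = false  [terminal]
39. n24.depth = false  [d₀.live == false]
40. n24.sig = 18  [18]
41. n23.wid = true  [B.depth == false]
42. n18.idx = 30  [A₁.off * -1 + 28]
43. n18.off = 3  [A₁.off + 5]
44. n1.idx = 11  [A₁.off + A₁.idx - 4]
45. n1.off = 18  [A₂.idx + A₂.off + 24]
46. n0.wid = false  [A.off == A.idx]

false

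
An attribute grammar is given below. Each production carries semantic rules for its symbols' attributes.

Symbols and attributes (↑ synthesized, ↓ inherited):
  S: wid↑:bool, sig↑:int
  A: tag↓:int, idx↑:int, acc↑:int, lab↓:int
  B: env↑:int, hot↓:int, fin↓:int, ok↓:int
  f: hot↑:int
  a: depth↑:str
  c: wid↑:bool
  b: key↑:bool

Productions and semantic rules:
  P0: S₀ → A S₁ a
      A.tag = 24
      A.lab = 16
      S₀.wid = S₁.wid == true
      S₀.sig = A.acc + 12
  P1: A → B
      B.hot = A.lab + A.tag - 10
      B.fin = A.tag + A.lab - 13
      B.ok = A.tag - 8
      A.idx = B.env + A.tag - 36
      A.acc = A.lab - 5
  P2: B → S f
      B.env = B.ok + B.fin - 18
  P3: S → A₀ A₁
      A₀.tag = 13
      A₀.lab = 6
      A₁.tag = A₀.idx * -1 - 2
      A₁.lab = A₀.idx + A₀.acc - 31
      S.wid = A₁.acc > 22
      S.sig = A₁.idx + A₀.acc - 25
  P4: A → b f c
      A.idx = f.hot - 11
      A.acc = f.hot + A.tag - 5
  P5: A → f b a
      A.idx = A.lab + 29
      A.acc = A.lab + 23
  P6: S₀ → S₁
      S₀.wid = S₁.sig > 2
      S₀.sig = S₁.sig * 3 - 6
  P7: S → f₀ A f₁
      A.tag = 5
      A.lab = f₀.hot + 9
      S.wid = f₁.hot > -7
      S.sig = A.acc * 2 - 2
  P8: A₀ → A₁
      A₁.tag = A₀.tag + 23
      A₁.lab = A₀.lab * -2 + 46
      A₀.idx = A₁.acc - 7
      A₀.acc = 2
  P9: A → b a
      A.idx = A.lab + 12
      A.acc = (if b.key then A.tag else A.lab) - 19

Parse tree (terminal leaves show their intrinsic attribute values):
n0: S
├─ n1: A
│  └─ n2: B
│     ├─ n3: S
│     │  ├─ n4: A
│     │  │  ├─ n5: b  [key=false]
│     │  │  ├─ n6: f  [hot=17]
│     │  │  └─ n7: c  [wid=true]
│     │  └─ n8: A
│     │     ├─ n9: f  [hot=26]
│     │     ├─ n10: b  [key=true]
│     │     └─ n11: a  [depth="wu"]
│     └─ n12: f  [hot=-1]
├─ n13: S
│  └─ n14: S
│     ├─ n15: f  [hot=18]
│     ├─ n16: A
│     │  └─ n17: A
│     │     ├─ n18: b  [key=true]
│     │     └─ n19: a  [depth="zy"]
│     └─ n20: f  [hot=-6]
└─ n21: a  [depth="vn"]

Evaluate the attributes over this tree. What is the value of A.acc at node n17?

9

1. n1.tag = 24  [24]
2. n1.lab = 16  [16]
3. n2.hot = 30  [A.lab + A.tag - 10]
4. n2.fin = 27  [A.tag + A.lab - 13]
5. n2.ok = 16  [A.tag - 8]
6. n4.tag = 13  [13]
7. n4.lab = 6  [6]
8. n5.key = false  [terminal]
9. n6.hot = 17  [terminal]
10. n7.wid = true  [terminal]
11. n4.idx = 6  [f.hot - 11]
12. n4.acc = 25  [f.hot + A.tag - 5]
13. n8.tag = -8  [A₀.idx * -1 - 2]
14. n8.lab = 0  [A₀.idx + A₀.acc - 31]
15. n9.hot = 26  [terminal]
16. n10.key = true  [terminal]
17. n11.depth = "wu"  [terminal]
18. n8.idx = 29  [A.lab + 29]
19. n8.acc = 23  [A.lab + 23]
20. n3.wid = true  [A₁.acc > 22]
21. n3.sig = 29  [A₁.idx + A₀.acc - 25]
22. n12.hot = -1  [terminal]
23. n2.env = 25  [B.ok + B.fin - 18]
24. n1.idx = 13  [B.env + A.tag - 36]
25. n1.acc = 11  [A.lab - 5]
26. n15.hot = 18  [terminal]
27. n16.tag = 5  [5]
28. n16.lab = 27  [f₀.hot + 9]
29. n17.tag = 28  [A₀.tag + 23]
30. n17.lab = -8  [A₀.lab * -2 + 46]
31. n18.key = true  [terminal]
32. n19.depth = "zy"  [terminal]
33. n17.idx = 4  [A.lab + 12]
34. n17.acc = 9  [(if b.key then A.tag else A.lab) - 19]
35. n16.idx = 2  [A₁.acc - 7]
36. n16.acc = 2  [2]
37. n20.hot = -6  [terminal]
38. n14.wid = true  [f₁.hot > -7]
39. n14.sig = 2  [A.acc * 2 - 2]
40. n13.wid = false  [S₁.sig > 2]
41. n13.sig = 0  [S₁.sig * 3 - 6]
42. n21.depth = "vn"  [terminal]
43. n0.wid = false  [S₁.wid == true]
44. n0.sig = 23  [A.acc + 12]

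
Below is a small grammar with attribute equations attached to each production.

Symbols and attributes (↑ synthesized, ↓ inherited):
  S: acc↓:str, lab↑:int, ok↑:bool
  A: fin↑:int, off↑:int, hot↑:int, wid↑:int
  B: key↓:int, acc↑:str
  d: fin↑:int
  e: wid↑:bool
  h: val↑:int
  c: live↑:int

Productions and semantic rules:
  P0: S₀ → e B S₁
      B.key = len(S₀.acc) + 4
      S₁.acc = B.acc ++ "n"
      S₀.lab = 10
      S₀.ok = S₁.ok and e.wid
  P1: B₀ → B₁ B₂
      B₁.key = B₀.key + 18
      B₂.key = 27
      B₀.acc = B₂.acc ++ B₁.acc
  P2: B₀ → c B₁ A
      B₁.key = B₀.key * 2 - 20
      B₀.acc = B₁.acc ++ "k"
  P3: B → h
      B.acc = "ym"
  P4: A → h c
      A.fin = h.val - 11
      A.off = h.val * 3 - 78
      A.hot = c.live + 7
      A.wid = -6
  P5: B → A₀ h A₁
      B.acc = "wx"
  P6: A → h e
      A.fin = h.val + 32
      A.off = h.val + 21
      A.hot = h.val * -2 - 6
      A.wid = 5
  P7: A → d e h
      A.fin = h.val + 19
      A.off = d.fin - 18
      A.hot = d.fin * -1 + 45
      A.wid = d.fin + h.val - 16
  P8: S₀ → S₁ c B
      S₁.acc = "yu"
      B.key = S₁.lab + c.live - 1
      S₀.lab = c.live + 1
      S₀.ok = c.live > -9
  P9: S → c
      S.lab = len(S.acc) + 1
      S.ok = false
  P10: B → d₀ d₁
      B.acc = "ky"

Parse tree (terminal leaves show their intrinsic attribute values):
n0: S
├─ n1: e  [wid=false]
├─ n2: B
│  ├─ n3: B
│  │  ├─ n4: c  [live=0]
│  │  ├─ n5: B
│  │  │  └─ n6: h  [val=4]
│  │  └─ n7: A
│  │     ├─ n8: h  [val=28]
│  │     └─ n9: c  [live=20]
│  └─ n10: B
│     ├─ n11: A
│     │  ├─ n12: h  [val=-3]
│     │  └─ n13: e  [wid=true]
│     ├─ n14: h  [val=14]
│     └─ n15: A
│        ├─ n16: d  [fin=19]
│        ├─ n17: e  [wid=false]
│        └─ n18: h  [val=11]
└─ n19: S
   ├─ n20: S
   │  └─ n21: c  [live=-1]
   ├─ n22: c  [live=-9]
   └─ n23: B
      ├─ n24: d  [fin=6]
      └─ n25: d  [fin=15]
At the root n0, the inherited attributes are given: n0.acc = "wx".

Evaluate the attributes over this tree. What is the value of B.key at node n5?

1. n0.acc = "wx"  [given at root]
2. n1.wid = false  [terminal]
3. n2.key = 6  [len(S₀.acc) + 4]
4. n3.key = 24  [B₀.key + 18]
5. n4.live = 0  [terminal]
6. n5.key = 28  [B₀.key * 2 - 20]
7. n6.val = 4  [terminal]
8. n5.acc = "ym"  ["ym"]
9. n8.val = 28  [terminal]
10. n9.live = 20  [terminal]
11. n7.fin = 17  [h.val - 11]
12. n7.off = 6  [h.val * 3 - 78]
13. n7.hot = 27  [c.live + 7]
14. n7.wid = -6  [-6]
15. n3.acc = "ymk"  [B₁.acc ++ "k"]
16. n10.key = 27  [27]
17. n12.val = -3  [terminal]
18. n13.wid = true  [terminal]
19. n11.fin = 29  [h.val + 32]
20. n11.off = 18  [h.val + 21]
21. n11.hot = 0  [h.val * -2 - 6]
22. n11.wid = 5  [5]
23. n14.val = 14  [terminal]
24. n16.fin = 19  [terminal]
25. n17.wid = false  [terminal]
26. n18.val = 11  [terminal]
27. n15.fin = 30  [h.val + 19]
28. n15.off = 1  [d.fin - 18]
29. n15.hot = 26  [d.fin * -1 + 45]
30. n15.wid = 14  [d.fin + h.val - 16]
31. n10.acc = "wx"  ["wx"]
32. n2.acc = "wxymk"  [B₂.acc ++ B₁.acc]
33. n19.acc = "wxymkn"  [B.acc ++ "n"]
34. n20.acc = "yu"  ["yu"]
35. n21.live = -1  [terminal]
36. n20.lab = 3  [len(S.acc) + 1]
37. n20.ok = false  [false]
38. n22.live = -9  [terminal]
39. n23.key = -7  [S₁.lab + c.live - 1]
40. n24.fin = 6  [terminal]
41. n25.fin = 15  [terminal]
42. n23.acc = "ky"  ["ky"]
43. n19.lab = -8  [c.live + 1]
44. n19.ok = false  [c.live > -9]
45. n0.lab = 10  [10]
46. n0.ok = false  [S₁.ok and e.wid]

28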